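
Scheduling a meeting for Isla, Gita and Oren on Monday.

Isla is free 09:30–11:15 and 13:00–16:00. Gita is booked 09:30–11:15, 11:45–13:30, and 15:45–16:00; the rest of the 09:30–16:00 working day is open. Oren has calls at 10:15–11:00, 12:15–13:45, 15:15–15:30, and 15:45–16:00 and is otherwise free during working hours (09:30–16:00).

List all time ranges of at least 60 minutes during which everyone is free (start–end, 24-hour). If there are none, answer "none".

Gita free within 09:30–16:00: 11:15–11:45, 13:30–15:45.
Oren free within 09:30–16:00: 09:30–10:15, 11:00–12:15, 13:45–15:15, 15:30–15:45.
Isla ∩ Gita: 13:30–15:45.
Isla ∩ Gita ∩ Oren: 13:45–15:15, 15:30–15:45.
Windows ≥ 60 min: 13:45–15:15.

13:45–15:15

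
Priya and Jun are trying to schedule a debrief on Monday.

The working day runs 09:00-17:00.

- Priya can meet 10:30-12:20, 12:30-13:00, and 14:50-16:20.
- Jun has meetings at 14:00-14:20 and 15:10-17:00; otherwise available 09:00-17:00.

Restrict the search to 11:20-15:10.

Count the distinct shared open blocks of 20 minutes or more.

Jun free within 09:00–17:00: 09:00–14:00, 14:20–15:10.
Priya ∩ Jun: 10:30–12:20, 12:30–13:00, 14:50–15:10.
Restricted to 11:20–15:10: 11:20–12:20, 12:30–13:00, 14:50–15:10.
Windows ≥ 20 min: 11:20–12:20, 12:30–13:00, 14:50–15:10.
That's 3 windows.

3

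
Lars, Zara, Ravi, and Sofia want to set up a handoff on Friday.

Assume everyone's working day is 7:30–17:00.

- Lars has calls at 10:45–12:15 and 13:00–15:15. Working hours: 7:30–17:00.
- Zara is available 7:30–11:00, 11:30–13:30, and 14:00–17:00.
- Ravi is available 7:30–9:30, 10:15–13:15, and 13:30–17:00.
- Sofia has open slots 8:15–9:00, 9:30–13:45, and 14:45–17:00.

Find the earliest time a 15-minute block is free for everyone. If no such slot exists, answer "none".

08:15

Lars free within 07:30–17:00: 07:30–10:45, 12:15–13:00, 15:15–17:00.
Lars ∩ Zara: 07:30–10:45, 12:15–13:00, 15:15–17:00.
Lars ∩ Zara ∩ Ravi: 07:30–09:30, 10:15–10:45, 12:15–13:00, 15:15–17:00.
Lars ∩ Zara ∩ Ravi ∩ Sofia: 08:15–09:00, 10:15–10:45, 12:15–13:00, 15:15–17:00.
Windows ≥ 15 min: 08:15–09:00, 10:15–10:45, 12:15–13:00, 15:15–17:00.
Earliest such window starts at 08:15.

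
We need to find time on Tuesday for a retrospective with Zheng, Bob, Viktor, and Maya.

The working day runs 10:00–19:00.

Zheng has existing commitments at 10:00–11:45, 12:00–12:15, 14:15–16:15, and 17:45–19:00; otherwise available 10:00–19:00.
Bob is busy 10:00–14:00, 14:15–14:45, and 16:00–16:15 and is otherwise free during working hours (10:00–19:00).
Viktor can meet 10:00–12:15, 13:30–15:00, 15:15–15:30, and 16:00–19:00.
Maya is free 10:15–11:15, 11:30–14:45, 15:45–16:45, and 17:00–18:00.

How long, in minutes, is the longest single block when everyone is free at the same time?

45 minutes

Zheng free within 10:00–19:00: 11:45–12:00, 12:15–14:15, 16:15–17:45.
Bob free within 10:00–19:00: 14:00–14:15, 14:45–16:00, 16:15–19:00.
Zheng ∩ Bob: 14:00–14:15, 16:15–17:45.
Zheng ∩ Bob ∩ Viktor: 14:00–14:15, 16:15–17:45.
Zheng ∩ Bob ∩ Viktor ∩ Maya: 14:00–14:15, 16:15–16:45, 17:00–17:45.
Common window lengths: 15, 30, 45 min; longest is 45.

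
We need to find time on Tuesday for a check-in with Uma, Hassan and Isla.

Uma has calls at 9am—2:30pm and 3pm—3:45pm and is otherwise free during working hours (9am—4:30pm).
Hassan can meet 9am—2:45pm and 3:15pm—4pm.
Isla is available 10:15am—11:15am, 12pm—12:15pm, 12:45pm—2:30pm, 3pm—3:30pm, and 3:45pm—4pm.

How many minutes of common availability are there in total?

15 minutes

Uma free within 09:00–16:30: 14:30–15:00, 15:45–16:30.
Uma ∩ Hassan: 14:30–14:45, 15:45–16:00.
Uma ∩ Hassan ∩ Isla: 15:45–16:00.
Total common minutes: 15.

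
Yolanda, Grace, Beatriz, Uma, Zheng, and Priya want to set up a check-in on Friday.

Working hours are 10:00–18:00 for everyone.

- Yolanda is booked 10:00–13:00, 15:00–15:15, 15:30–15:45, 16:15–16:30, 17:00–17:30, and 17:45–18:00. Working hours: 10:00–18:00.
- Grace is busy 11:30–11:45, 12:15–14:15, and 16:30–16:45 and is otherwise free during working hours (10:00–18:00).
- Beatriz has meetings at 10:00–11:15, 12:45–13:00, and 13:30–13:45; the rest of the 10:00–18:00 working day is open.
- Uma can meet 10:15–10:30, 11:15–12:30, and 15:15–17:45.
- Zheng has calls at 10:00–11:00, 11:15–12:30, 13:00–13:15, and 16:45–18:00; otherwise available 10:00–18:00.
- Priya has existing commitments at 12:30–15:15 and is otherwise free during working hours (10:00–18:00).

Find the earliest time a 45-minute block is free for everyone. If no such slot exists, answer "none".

Yolanda free within 10:00–18:00: 13:00–15:00, 15:15–15:30, 15:45–16:15, 16:30–17:00, 17:30–17:45.
Grace free within 10:00–18:00: 10:00–11:30, 11:45–12:15, 14:15–16:30, 16:45–18:00.
Beatriz free within 10:00–18:00: 11:15–12:45, 13:00–13:30, 13:45–18:00.
Zheng free within 10:00–18:00: 11:00–11:15, 12:30–13:00, 13:15–16:45.
Priya free within 10:00–18:00: 10:00–12:30, 15:15–18:00.
Yolanda ∩ Grace: 14:15–15:00, 15:15–15:30, 15:45–16:15, 16:45–17:00, 17:30–17:45.
Yolanda ∩ Grace ∩ Beatriz: 14:15–15:00, 15:15–15:30, 15:45–16:15, 16:45–17:00, 17:30–17:45.
Yolanda ∩ Grace ∩ Beatriz ∩ Uma: 15:15–15:30, 15:45–16:15, 16:45–17:00, 17:30–17:45.
Yolanda ∩ Grace ∩ Beatriz ∩ Uma ∩ Zheng: 15:15–15:30, 15:45–16:15.
Yolanda ∩ Grace ∩ Beatriz ∩ Uma ∩ Zheng ∩ Priya: 15:15–15:30, 15:45–16:15.
Windows ≥ 45 min: (none).

none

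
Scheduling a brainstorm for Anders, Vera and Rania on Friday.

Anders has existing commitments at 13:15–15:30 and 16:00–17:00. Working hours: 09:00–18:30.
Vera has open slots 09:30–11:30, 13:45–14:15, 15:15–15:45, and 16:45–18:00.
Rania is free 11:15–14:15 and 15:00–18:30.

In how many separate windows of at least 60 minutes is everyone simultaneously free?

Anders free within 09:00–18:30: 09:00–13:15, 15:30–16:00, 17:00–18:30.
Anders ∩ Vera: 09:30–11:30, 15:30–15:45, 17:00–18:00.
Anders ∩ Vera ∩ Rania: 11:15–11:30, 15:30–15:45, 17:00–18:00.
Windows ≥ 60 min: 17:00–18:00.
That's 1 window.

1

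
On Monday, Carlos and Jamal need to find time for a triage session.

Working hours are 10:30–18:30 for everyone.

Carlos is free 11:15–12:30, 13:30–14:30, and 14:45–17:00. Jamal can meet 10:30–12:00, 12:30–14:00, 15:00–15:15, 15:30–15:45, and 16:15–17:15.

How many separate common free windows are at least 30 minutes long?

Carlos ∩ Jamal: 11:15–12:00, 13:30–14:00, 15:00–15:15, 15:30–15:45, 16:15–17:00.
Windows ≥ 30 min: 11:15–12:00, 13:30–14:00, 16:15–17:00.
That's 3 windows.

3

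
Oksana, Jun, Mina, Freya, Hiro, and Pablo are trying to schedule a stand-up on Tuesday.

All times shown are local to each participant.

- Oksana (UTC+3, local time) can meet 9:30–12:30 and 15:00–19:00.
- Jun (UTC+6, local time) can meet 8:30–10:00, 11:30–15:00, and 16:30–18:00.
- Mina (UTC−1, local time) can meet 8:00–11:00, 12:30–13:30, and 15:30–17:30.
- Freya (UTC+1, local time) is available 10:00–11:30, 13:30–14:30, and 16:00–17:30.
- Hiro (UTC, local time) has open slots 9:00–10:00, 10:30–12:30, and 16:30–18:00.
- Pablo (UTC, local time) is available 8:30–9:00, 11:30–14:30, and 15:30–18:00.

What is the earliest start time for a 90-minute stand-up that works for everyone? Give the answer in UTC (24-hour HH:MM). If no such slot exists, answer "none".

none

Oksana → UTC: 06:30–09:30, 12:00–16:00.
Jun → UTC: 02:30–04:00, 05:30–09:00, 10:30–12:00.
Mina → UTC: 09:00–12:00, 13:30–14:30, 16:30–18:30.
Freya → UTC: 09:00–10:30, 12:30–13:30, 15:00–16:30.
Hiro → UTC: 09:00–10:00, 10:30–12:30, 16:30–18:00.
Pablo → UTC: 08:30–09:00, 11:30–14:30, 15:30–18:00.
Oksana ∩ Jun: 06:30–09:00.
Oksana ∩ Jun ∩ Mina: (none).
Oksana ∩ Jun ∩ Mina ∩ Freya: (none).
Oksana ∩ Jun ∩ Mina ∩ Freya ∩ Hiro: (none).
Oksana ∩ Jun ∩ Mina ∩ Freya ∩ Hiro ∩ Pablo: (none).
Windows ≥ 90 min: (none).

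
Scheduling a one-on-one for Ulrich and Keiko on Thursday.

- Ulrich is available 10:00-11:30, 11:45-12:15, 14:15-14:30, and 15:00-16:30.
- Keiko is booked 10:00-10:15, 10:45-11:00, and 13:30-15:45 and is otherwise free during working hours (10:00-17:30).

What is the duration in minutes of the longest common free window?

45 minutes

Keiko free within 10:00–17:30: 10:15–10:45, 11:00–13:30, 15:45–17:30.
Ulrich ∩ Keiko: 10:15–10:45, 11:00–11:30, 11:45–12:15, 15:45–16:30.
Common window lengths: 30, 30, 30, 45 min; longest is 45.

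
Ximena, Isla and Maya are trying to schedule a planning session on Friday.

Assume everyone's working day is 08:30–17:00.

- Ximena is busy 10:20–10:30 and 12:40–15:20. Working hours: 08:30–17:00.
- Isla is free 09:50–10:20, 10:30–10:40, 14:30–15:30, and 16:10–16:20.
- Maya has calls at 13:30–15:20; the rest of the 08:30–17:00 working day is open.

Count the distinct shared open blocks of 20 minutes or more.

Ximena free within 08:30–17:00: 08:30–10:20, 10:30–12:40, 15:20–17:00.
Maya free within 08:30–17:00: 08:30–13:30, 15:20–17:00.
Ximena ∩ Isla: 09:50–10:20, 10:30–10:40, 15:20–15:30, 16:10–16:20.
Ximena ∩ Isla ∩ Maya: 09:50–10:20, 10:30–10:40, 15:20–15:30, 16:10–16:20.
Windows ≥ 20 min: 09:50–10:20.
That's 1 window.

1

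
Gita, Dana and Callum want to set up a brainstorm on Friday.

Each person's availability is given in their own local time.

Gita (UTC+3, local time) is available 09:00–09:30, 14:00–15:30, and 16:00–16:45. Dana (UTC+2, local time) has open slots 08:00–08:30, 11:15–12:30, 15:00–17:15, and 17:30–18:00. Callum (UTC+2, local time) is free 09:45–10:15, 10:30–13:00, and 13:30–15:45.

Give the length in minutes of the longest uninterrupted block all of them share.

45 minutes

Gita → UTC: 06:00–06:30, 11:00–12:30, 13:00–13:45.
Dana → UTC: 06:00–06:30, 09:15–10:30, 13:00–15:15, 15:30–16:00.
Callum → UTC: 07:45–08:15, 08:30–11:00, 11:30–13:45.
Gita ∩ Dana: 06:00–06:30, 13:00–13:45.
Gita ∩ Dana ∩ Callum: 13:00–13:45.
Single common window of 45 minutes.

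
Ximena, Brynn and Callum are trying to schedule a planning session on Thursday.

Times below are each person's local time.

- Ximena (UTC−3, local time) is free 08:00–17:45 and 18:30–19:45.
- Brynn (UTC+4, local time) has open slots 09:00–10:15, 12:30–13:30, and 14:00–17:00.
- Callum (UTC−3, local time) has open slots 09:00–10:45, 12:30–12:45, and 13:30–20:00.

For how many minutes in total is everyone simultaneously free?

60 minutes

Ximena → UTC: 11:00–20:45, 21:30–22:45.
Brynn → UTC: 05:00–06:15, 08:30–09:30, 10:00–13:00.
Callum → UTC: 12:00–13:45, 15:30–15:45, 16:30–23:00.
Ximena ∩ Brynn: 11:00–13:00.
Ximena ∩ Brynn ∩ Callum: 12:00–13:00.
Total common minutes: 60.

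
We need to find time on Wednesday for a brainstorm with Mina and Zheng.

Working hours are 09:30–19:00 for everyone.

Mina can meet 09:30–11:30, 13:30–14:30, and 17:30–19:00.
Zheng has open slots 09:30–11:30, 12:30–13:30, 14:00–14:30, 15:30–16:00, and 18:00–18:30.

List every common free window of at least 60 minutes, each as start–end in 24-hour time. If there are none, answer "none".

Mina ∩ Zheng: 09:30–11:30, 14:00–14:30, 18:00–18:30.
Windows ≥ 60 min: 09:30–11:30.

09:30–11:30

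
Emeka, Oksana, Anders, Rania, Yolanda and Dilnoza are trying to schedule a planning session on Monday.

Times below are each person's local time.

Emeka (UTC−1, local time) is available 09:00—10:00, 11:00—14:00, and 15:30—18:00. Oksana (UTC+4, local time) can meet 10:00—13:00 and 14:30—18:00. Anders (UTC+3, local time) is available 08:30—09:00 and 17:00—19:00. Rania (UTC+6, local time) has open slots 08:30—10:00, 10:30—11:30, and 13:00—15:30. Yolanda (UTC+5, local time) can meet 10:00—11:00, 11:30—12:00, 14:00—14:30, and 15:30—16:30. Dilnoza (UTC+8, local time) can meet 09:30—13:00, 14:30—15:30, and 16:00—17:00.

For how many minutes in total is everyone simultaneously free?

Emeka → UTC: 10:00–11:00, 12:00–15:00, 16:30–19:00.
Oksana → UTC: 06:00–09:00, 10:30–14:00.
Anders → UTC: 05:30–06:00, 14:00–16:00.
Rania → UTC: 02:30–04:00, 04:30–05:30, 07:00–09:30.
Yolanda → UTC: 05:00–06:00, 06:30–07:00, 09:00–09:30, 10:30–11:30.
Dilnoza → UTC: 01:30–05:00, 06:30–07:30, 08:00–09:00.
Emeka ∩ Oksana: 10:30–11:00, 12:00–14:00.
Emeka ∩ Oksana ∩ Anders: (none).
Emeka ∩ Oksana ∩ Anders ∩ Rania: (none).
Emeka ∩ Oksana ∩ Anders ∩ Rania ∩ Yolanda: (none).
Emeka ∩ Oksana ∩ Anders ∩ Rania ∩ Yolanda ∩ Dilnoza: (none).
Total common minutes: 0.

0 minutes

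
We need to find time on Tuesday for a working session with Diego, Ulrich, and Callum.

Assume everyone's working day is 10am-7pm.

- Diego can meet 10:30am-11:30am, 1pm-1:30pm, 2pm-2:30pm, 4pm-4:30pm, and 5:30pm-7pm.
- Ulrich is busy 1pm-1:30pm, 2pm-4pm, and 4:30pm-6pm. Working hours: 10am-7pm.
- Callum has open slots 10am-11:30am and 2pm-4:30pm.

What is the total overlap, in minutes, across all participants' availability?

Ulrich free within 10:00–19:00: 10:00–13:00, 13:30–14:00, 16:00–16:30, 18:00–19:00.
Diego ∩ Ulrich: 10:30–11:30, 16:00–16:30, 18:00–19:00.
Diego ∩ Ulrich ∩ Callum: 10:30–11:30, 16:00–16:30.
Total common minutes: 60 + 30 = 90.

90 minutes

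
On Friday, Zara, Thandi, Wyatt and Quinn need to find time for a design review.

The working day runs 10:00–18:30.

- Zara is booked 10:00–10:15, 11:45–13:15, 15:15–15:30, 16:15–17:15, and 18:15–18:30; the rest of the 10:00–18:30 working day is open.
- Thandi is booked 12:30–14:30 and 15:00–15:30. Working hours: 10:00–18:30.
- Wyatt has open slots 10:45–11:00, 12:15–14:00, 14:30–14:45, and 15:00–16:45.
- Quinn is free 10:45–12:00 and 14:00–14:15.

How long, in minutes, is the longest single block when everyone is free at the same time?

Zara free within 10:00–18:30: 10:15–11:45, 13:15–15:15, 15:30–16:15, 17:15–18:15.
Thandi free within 10:00–18:30: 10:00–12:30, 14:30–15:00, 15:30–18:30.
Zara ∩ Thandi: 10:15–11:45, 14:30–15:00, 15:30–16:15, 17:15–18:15.
Zara ∩ Thandi ∩ Wyatt: 10:45–11:00, 14:30–14:45, 15:30–16:15.
Zara ∩ Thandi ∩ Wyatt ∩ Quinn: 10:45–11:00.
Single common window of 15 minutes.

15 minutes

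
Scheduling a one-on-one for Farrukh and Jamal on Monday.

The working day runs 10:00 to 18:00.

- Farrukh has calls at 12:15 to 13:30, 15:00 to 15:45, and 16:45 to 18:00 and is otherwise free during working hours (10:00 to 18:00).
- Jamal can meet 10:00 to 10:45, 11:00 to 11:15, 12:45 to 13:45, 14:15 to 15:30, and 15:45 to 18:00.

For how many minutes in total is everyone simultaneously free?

Farrukh free within 10:00–18:00: 10:00–12:15, 13:30–15:00, 15:45–16:45.
Farrukh ∩ Jamal: 10:00–10:45, 11:00–11:15, 13:30–13:45, 14:15–15:00, 15:45–16:45.
Total common minutes: 45 + 15 + 15 + 45 + 60 = 180.

180 minutes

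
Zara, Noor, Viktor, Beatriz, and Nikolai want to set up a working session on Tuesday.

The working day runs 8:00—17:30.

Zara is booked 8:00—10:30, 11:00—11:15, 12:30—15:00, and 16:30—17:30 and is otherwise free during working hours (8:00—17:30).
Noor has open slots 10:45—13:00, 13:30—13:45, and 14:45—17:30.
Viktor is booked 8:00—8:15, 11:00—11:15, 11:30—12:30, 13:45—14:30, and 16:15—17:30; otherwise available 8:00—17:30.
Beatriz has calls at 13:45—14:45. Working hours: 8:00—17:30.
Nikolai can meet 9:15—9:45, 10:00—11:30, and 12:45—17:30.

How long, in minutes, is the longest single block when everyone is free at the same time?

75 minutes

Zara free within 08:00–17:30: 10:30–11:00, 11:15–12:30, 15:00–16:30.
Viktor free within 08:00–17:30: 08:15–11:00, 11:15–11:30, 12:30–13:45, 14:30–16:15.
Beatriz free within 08:00–17:30: 08:00–13:45, 14:45–17:30.
Zara ∩ Noor: 10:45–11:00, 11:15–12:30, 15:00–16:30.
Zara ∩ Noor ∩ Viktor: 10:45–11:00, 11:15–11:30, 15:00–16:15.
Zara ∩ Noor ∩ Viktor ∩ Beatriz: 10:45–11:00, 11:15–11:30, 15:00–16:15.
Zara ∩ Noor ∩ Viktor ∩ Beatriz ∩ Nikolai: 10:45–11:00, 11:15–11:30, 15:00–16:15.
Common window lengths: 15, 15, 75 min; longest is 75.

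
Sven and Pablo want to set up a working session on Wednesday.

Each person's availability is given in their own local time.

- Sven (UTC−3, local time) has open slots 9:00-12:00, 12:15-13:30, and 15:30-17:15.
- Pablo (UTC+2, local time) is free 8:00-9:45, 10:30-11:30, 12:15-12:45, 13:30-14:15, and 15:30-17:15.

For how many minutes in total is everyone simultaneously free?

Sven → UTC: 12:00–15:00, 15:15–16:30, 18:30–20:15.
Pablo → UTC: 06:00–07:45, 08:30–09:30, 10:15–10:45, 11:30–12:15, 13:30–15:15.
Sven ∩ Pablo: 12:00–12:15, 13:30–15:00.
Total common minutes: 15 + 90 = 105.

105 minutes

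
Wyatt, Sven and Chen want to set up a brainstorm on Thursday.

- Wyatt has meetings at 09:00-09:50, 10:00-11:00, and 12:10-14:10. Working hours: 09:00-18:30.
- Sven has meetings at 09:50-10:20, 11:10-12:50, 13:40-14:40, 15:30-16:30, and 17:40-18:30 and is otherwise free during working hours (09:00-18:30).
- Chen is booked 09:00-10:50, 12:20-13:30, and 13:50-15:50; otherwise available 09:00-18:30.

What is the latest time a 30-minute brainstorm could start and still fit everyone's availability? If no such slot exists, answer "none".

17:10

Wyatt free within 09:00–18:30: 09:50–10:00, 11:00–12:10, 14:10–18:30.
Sven free within 09:00–18:30: 09:00–09:50, 10:20–11:10, 12:50–13:40, 14:40–15:30, 16:30–17:40.
Chen free within 09:00–18:30: 10:50–12:20, 13:30–13:50, 15:50–18:30.
Wyatt ∩ Sven: 11:00–11:10, 14:40–15:30, 16:30–17:40.
Wyatt ∩ Sven ∩ Chen: 11:00–11:10, 16:30–17:40.
Windows ≥ 30 min: 16:30–17:40.
Latest start in the last window 16:30–17:40 is 17:40 − 30 min = 17:10.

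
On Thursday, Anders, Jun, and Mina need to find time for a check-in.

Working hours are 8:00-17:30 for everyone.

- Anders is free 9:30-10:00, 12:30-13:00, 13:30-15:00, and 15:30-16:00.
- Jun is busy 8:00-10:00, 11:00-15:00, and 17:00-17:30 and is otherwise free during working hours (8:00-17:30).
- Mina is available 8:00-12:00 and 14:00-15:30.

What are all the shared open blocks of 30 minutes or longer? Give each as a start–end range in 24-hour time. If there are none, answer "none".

Jun free within 08:00–17:30: 10:00–11:00, 15:00–17:00.
Anders ∩ Jun: 15:30–16:00.
Anders ∩ Jun ∩ Mina: (none).
Windows ≥ 30 min: (none).

none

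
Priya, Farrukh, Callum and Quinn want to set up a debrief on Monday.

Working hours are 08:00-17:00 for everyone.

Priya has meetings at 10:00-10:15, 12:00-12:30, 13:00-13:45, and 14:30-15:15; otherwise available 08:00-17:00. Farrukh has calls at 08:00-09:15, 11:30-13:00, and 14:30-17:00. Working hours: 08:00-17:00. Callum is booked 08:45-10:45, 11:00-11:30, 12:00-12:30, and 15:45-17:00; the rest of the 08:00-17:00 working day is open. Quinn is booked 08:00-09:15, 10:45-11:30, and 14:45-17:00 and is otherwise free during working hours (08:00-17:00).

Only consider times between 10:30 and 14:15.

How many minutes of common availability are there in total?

Priya free within 08:00–17:00: 08:00–10:00, 10:15–12:00, 12:30–13:00, 13:45–14:30, 15:15–17:00.
Farrukh free within 08:00–17:00: 09:15–11:30, 13:00–14:30.
Callum free within 08:00–17:00: 08:00–08:45, 10:45–11:00, 11:30–12:00, 12:30–15:45.
Quinn free within 08:00–17:00: 09:15–10:45, 11:30–14:45.
Priya ∩ Farrukh: 09:15–10:00, 10:15–11:30, 13:45–14:30.
Priya ∩ Farrukh ∩ Callum: 10:45–11:00, 13:45–14:30.
Priya ∩ Farrukh ∩ Callum ∩ Quinn: 13:45–14:30.
Restricted to 10:30–14:15: 13:45–14:15.
Total common minutes: 30.

30 minutes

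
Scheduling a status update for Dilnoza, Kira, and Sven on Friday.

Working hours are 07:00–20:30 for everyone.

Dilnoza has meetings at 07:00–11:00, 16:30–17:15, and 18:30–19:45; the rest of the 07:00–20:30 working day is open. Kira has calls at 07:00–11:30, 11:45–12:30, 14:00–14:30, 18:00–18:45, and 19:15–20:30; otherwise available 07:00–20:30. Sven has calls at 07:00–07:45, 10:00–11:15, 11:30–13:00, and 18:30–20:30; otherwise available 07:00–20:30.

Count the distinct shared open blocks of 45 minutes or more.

3

Dilnoza free within 07:00–20:30: 11:00–16:30, 17:15–18:30, 19:45–20:30.
Kira free within 07:00–20:30: 11:30–11:45, 12:30–14:00, 14:30–18:00, 18:45–19:15.
Sven free within 07:00–20:30: 07:45–10:00, 11:15–11:30, 13:00–18:30.
Dilnoza ∩ Kira: 11:30–11:45, 12:30–14:00, 14:30–16:30, 17:15–18:00.
Dilnoza ∩ Kira ∩ Sven: 13:00–14:00, 14:30–16:30, 17:15–18:00.
Windows ≥ 45 min: 13:00–14:00, 14:30–16:30, 17:15–18:00.
That's 3 windows.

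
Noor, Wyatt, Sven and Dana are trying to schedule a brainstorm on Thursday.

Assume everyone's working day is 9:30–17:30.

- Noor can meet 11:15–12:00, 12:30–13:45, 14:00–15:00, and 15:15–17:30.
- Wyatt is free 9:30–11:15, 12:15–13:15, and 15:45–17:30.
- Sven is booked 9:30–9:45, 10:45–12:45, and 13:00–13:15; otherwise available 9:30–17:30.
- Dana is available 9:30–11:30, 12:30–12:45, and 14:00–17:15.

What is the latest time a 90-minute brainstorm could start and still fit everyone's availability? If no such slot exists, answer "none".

Sven free within 09:30–17:30: 09:45–10:45, 12:45–13:00, 13:15–17:30.
Noor ∩ Wyatt: 12:30–13:15, 15:45–17:30.
Noor ∩ Wyatt ∩ Sven: 12:45–13:00, 15:45–17:30.
Noor ∩ Wyatt ∩ Sven ∩ Dana: 15:45–17:15.
Windows ≥ 90 min: 15:45–17:15.
Latest start in the last window 15:45–17:15 is 17:15 − 90 min = 15:45.

15:45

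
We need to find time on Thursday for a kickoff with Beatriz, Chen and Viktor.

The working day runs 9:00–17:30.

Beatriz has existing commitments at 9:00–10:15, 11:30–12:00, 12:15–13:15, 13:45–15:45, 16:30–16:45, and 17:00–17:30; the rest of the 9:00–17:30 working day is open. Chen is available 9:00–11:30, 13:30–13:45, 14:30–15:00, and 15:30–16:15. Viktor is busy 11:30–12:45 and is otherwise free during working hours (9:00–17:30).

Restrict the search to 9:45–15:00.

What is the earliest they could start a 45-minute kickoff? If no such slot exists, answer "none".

Beatriz free within 09:00–17:30: 10:15–11:30, 12:00–12:15, 13:15–13:45, 15:45–16:30, 16:45–17:00.
Viktor free within 09:00–17:30: 09:00–11:30, 12:45–17:30.
Beatriz ∩ Chen: 10:15–11:30, 13:30–13:45, 15:45–16:15.
Beatriz ∩ Chen ∩ Viktor: 10:15–11:30, 13:30–13:45, 15:45–16:15.
Restricted to 09:45–15:00: 10:15–11:30, 13:30–13:45.
Windows ≥ 45 min: 10:15–11:30.
Earliest such window starts at 10:15.

10:15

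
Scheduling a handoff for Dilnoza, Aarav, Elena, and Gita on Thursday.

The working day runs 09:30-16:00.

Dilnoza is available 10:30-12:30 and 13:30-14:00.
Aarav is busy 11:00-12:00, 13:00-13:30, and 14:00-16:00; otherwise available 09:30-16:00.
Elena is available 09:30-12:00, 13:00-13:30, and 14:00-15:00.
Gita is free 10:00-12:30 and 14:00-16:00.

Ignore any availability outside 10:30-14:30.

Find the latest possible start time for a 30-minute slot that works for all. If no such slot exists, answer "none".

Aarav free within 09:30–16:00: 09:30–11:00, 12:00–13:00, 13:30–14:00.
Dilnoza ∩ Aarav: 10:30–11:00, 12:00–12:30, 13:30–14:00.
Dilnoza ∩ Aarav ∩ Elena: 10:30–11:00.
Dilnoza ∩ Aarav ∩ Elena ∩ Gita: 10:30–11:00.
Restricted to 10:30–14:30: 10:30–11:00.
Windows ≥ 30 min: 10:30–11:00.
Latest start in the last window 10:30–11:00 is 11:00 − 30 min = 10:30.

10:30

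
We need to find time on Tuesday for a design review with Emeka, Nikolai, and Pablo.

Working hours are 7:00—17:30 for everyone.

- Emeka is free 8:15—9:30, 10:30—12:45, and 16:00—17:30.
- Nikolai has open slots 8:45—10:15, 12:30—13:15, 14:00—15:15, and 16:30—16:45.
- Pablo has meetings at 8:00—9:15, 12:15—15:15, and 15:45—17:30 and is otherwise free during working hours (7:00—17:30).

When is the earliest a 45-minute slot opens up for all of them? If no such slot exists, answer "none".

Pablo free within 07:00–17:30: 07:00–08:00, 09:15–12:15, 15:15–15:45.
Emeka ∩ Nikolai: 08:45–09:30, 12:30–12:45, 16:30–16:45.
Emeka ∩ Nikolai ∩ Pablo: 09:15–09:30.
Windows ≥ 45 min: (none).

none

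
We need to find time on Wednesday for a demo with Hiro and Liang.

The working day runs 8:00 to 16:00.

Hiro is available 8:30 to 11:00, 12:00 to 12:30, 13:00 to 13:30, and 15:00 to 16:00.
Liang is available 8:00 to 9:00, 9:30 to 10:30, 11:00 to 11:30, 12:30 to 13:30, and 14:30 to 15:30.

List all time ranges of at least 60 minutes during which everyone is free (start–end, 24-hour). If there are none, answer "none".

09:30–10:30

Hiro ∩ Liang: 08:30–09:00, 09:30–10:30, 13:00–13:30, 15:00–15:30.
Windows ≥ 60 min: 09:30–10:30.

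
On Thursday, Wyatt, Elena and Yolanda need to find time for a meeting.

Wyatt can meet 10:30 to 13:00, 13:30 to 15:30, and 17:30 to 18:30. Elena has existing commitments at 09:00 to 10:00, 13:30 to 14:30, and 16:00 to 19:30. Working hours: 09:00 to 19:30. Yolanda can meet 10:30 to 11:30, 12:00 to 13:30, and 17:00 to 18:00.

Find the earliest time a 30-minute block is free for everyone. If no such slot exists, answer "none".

Elena free within 09:00–19:30: 10:00–13:30, 14:30–16:00.
Wyatt ∩ Elena: 10:30–13:00, 14:30–15:30.
Wyatt ∩ Elena ∩ Yolanda: 10:30–11:30, 12:00–13:00.
Windows ≥ 30 min: 10:30–11:30, 12:00–13:00.
Earliest such window starts at 10:30.

10:30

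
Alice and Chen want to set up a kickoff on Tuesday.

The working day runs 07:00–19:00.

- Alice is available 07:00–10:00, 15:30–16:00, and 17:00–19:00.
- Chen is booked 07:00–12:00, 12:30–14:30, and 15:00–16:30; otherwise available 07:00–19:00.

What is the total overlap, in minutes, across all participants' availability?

120 minutes

Chen free within 07:00–19:00: 12:00–12:30, 14:30–15:00, 16:30–19:00.
Alice ∩ Chen: 17:00–19:00.
Total common minutes: 120.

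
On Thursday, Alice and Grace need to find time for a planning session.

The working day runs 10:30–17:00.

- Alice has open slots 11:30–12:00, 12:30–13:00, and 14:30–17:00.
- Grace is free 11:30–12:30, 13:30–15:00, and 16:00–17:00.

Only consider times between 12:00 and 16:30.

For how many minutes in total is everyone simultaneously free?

60 minutes

Alice ∩ Grace: 11:30–12:00, 14:30–15:00, 16:00–17:00.
Restricted to 12:00–16:30: 14:30–15:00, 16:00–16:30.
Total common minutes: 30 + 30 = 60.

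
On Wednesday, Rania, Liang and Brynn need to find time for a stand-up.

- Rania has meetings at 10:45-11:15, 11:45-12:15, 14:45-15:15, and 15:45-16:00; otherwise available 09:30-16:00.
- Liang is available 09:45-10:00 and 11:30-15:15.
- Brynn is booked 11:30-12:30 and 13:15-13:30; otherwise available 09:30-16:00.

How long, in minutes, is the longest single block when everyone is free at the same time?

75 minutes

Rania free within 09:30–16:00: 09:30–10:45, 11:15–11:45, 12:15–14:45, 15:15–15:45.
Brynn free within 09:30–16:00: 09:30–11:30, 12:30–13:15, 13:30–16:00.
Rania ∩ Liang: 09:45–10:00, 11:30–11:45, 12:15–14:45.
Rania ∩ Liang ∩ Brynn: 09:45–10:00, 12:30–13:15, 13:30–14:45.
Common window lengths: 15, 45, 75 min; longest is 75.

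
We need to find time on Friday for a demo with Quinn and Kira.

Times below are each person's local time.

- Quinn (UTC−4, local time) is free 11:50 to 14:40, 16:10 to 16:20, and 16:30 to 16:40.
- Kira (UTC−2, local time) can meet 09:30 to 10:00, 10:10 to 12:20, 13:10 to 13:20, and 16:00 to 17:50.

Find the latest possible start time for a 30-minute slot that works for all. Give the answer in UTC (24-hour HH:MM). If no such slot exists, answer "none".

Quinn → UTC: 15:50–18:40, 20:10–20:20, 20:30–20:40.
Kira → UTC: 11:30–12:00, 12:10–14:20, 15:10–15:20, 18:00–19:50.
Quinn ∩ Kira: 18:00–18:40.
Windows ≥ 30 min: 18:00–18:40.
Latest start in the last window 18:00–18:40 is 18:40 − 30 min = 18:10.

18:10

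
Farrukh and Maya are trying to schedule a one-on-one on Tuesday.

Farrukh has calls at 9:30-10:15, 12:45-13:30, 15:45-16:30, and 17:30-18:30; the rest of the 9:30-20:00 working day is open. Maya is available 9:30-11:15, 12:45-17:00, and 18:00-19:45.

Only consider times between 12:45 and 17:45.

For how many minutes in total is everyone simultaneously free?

165 minutes

Farrukh free within 09:30–20:00: 10:15–12:45, 13:30–15:45, 16:30–17:30, 18:30–20:00.
Farrukh ∩ Maya: 10:15–11:15, 13:30–15:45, 16:30–17:00, 18:30–19:45.
Restricted to 12:45–17:45: 13:30–15:45, 16:30–17:00.
Total common minutes: 135 + 30 = 165.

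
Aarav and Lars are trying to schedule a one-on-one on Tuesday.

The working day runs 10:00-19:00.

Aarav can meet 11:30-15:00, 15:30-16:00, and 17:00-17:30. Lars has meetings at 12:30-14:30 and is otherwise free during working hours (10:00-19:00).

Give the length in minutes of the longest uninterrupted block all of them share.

60 minutes

Lars free within 10:00–19:00: 10:00–12:30, 14:30–19:00.
Aarav ∩ Lars: 11:30–12:30, 14:30–15:00, 15:30–16:00, 17:00–17:30.
Common window lengths: 60, 30, 30, 30 min; longest is 60.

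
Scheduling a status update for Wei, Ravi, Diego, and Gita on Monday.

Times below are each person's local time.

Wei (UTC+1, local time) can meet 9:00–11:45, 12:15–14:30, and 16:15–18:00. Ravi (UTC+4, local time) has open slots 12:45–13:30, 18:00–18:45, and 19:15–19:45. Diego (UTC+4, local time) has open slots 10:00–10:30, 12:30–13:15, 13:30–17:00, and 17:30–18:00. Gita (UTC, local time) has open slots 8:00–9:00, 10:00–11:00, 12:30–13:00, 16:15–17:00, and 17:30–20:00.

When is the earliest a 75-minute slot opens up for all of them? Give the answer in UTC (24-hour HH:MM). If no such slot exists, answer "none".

Wei → UTC: 08:00–10:45, 11:15–13:30, 15:15–17:00.
Ravi → UTC: 08:45–09:30, 14:00–14:45, 15:15–15:45.
Diego → UTC: 06:00–06:30, 08:30–09:15, 09:30–13:00, 13:30–14:00.
Gita → UTC: 08:00–09:00, 10:00–11:00, 12:30–13:00, 16:15–17:00, 17:30–20:00.
Wei ∩ Ravi: 08:45–09:30, 15:15–15:45.
Wei ∩ Ravi ∩ Diego: 08:45–09:15.
Wei ∩ Ravi ∩ Diego ∩ Gita: 08:45–09:00.
Windows ≥ 75 min: (none).

none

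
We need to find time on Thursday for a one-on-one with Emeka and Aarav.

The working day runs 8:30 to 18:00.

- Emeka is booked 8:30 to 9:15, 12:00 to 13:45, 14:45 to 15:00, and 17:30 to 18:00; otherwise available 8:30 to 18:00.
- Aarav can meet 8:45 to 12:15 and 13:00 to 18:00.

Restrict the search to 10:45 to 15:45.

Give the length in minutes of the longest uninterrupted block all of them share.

75 minutes

Emeka free within 08:30–18:00: 09:15–12:00, 13:45–14:45, 15:00–17:30.
Emeka ∩ Aarav: 09:15–12:00, 13:45–14:45, 15:00–17:30.
Restricted to 10:45–15:45: 10:45–12:00, 13:45–14:45, 15:00–15:45.
Common window lengths: 75, 60, 45 min; longest is 75.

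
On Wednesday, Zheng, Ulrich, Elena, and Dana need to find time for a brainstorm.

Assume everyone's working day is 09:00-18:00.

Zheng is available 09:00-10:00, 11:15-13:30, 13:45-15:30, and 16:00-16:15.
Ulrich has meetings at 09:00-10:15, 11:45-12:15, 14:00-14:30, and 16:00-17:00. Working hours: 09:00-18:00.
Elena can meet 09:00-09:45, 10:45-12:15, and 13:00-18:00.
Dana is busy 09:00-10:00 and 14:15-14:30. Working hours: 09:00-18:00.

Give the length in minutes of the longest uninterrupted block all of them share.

60 minutes

Ulrich free within 09:00–18:00: 10:15–11:45, 12:15–14:00, 14:30–16:00, 17:00–18:00.
Dana free within 09:00–18:00: 10:00–14:15, 14:30–18:00.
Zheng ∩ Ulrich: 11:15–11:45, 12:15–13:30, 13:45–14:00, 14:30–15:30.
Zheng ∩ Ulrich ∩ Elena: 11:15–11:45, 13:00–13:30, 13:45–14:00, 14:30–15:30.
Zheng ∩ Ulrich ∩ Elena ∩ Dana: 11:15–11:45, 13:00–13:30, 13:45–14:00, 14:30–15:30.
Common window lengths: 30, 30, 15, 60 min; longest is 60.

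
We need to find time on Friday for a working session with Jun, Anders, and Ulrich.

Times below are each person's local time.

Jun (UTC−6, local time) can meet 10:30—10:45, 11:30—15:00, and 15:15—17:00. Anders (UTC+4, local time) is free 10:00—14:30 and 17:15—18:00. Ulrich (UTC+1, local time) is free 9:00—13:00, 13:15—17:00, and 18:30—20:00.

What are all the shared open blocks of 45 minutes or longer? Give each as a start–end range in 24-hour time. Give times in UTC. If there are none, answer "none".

Jun → UTC: 16:30–16:45, 17:30–21:00, 21:15–23:00.
Anders → UTC: 06:00–10:30, 13:15–14:00.
Ulrich → UTC: 08:00–12:00, 12:15–16:00, 17:30–19:00.
Jun ∩ Anders: (none).
Jun ∩ Anders ∩ Ulrich: (none).
Windows ≥ 45 min: (none).

none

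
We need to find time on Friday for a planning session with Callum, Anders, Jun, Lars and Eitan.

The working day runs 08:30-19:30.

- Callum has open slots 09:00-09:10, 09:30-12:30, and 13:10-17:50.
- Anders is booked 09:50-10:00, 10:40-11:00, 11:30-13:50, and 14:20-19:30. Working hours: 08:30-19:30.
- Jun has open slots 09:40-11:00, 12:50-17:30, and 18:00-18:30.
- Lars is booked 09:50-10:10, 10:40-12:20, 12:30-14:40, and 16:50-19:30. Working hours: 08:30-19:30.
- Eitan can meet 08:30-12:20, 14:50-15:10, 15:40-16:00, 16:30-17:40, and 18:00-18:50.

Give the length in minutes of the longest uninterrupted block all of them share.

Anders free within 08:30–19:30: 08:30–09:50, 10:00–10:40, 11:00–11:30, 13:50–14:20.
Lars free within 08:30–19:30: 08:30–09:50, 10:10–10:40, 12:20–12:30, 14:40–16:50.
Callum ∩ Anders: 09:00–09:10, 09:30–09:50, 10:00–10:40, 11:00–11:30, 13:50–14:20.
Callum ∩ Anders ∩ Jun: 09:40–09:50, 10:00–10:40, 13:50–14:20.
Callum ∩ Anders ∩ Jun ∩ Lars: 09:40–09:50, 10:10–10:40.
Callum ∩ Anders ∩ Jun ∩ Lars ∩ Eitan: 09:40–09:50, 10:10–10:40.
Common window lengths: 10, 30 min; longest is 30.

30 minutes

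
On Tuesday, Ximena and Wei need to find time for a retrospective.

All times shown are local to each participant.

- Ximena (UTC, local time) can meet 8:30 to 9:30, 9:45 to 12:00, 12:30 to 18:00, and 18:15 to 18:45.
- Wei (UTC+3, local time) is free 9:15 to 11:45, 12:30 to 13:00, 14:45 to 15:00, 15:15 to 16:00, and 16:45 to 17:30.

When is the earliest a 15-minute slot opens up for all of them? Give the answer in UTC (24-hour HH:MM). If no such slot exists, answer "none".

08:30

Ximena → UTC: 08:30–09:30, 09:45–12:00, 12:30–18:00, 18:15–18:45.
Wei → UTC: 06:15–08:45, 09:30–10:00, 11:45–12:00, 12:15–13:00, 13:45–14:30.
Ximena ∩ Wei: 08:30–08:45, 09:45–10:00, 11:45–12:00, 12:30–13:00, 13:45–14:30.
Windows ≥ 15 min: 08:30–08:45, 09:45–10:00, 11:45–12:00, 12:30–13:00, 13:45–14:30.
Earliest such window starts at 08:30.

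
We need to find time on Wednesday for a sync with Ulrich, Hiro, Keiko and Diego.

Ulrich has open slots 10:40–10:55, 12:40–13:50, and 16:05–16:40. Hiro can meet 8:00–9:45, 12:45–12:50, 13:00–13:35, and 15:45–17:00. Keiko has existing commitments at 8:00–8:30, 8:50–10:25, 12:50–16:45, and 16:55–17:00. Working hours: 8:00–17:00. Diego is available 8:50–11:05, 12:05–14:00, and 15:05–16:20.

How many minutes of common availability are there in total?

5 minutes

Keiko free within 08:00–17:00: 08:30–08:50, 10:25–12:50, 16:45–16:55.
Ulrich ∩ Hiro: 12:45–12:50, 13:00–13:35, 16:05–16:40.
Ulrich ∩ Hiro ∩ Keiko: 12:45–12:50.
Ulrich ∩ Hiro ∩ Keiko ∩ Diego: 12:45–12:50.
Total common minutes: 5.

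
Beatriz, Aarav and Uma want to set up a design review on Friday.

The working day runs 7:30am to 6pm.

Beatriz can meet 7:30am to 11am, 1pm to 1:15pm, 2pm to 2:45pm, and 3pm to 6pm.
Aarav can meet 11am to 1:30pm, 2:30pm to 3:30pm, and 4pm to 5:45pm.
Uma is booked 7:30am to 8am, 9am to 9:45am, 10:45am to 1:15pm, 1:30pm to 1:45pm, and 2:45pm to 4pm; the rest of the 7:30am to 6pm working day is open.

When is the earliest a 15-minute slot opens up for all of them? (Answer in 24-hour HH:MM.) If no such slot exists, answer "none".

Uma free within 07:30–18:00: 08:00–09:00, 09:45–10:45, 13:15–13:30, 13:45–14:45, 16:00–18:00.
Beatriz ∩ Aarav: 13:00–13:15, 14:30–14:45, 15:00–15:30, 16:00–17:45.
Beatriz ∩ Aarav ∩ Uma: 14:30–14:45, 16:00–17:45.
Windows ≥ 15 min: 14:30–14:45, 16:00–17:45.
Earliest such window starts at 14:30.

14:30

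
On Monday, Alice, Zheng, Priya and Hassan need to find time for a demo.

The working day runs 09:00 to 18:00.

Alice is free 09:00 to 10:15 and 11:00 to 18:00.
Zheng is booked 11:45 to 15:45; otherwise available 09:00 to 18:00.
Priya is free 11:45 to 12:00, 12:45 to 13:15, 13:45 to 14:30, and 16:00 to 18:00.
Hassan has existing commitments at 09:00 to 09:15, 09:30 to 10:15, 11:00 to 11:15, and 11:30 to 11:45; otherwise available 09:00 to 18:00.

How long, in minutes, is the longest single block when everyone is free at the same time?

Zheng free within 09:00–18:00: 09:00–11:45, 15:45–18:00.
Hassan free within 09:00–18:00: 09:15–09:30, 10:15–11:00, 11:15–11:30, 11:45–18:00.
Alice ∩ Zheng: 09:00–10:15, 11:00–11:45, 15:45–18:00.
Alice ∩ Zheng ∩ Priya: 16:00–18:00.
Alice ∩ Zheng ∩ Priya ∩ Hassan: 16:00–18:00.
Single common window of 120 minutes.

120 minutes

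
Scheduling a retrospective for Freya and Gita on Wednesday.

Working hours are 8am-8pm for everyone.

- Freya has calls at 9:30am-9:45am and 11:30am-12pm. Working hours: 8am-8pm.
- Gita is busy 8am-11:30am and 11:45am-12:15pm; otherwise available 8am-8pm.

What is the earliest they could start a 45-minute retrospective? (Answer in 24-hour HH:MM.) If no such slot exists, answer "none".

12:15

Freya free within 08:00–20:00: 08:00–09:30, 09:45–11:30, 12:00–20:00.
Gita free within 08:00–20:00: 11:30–11:45, 12:15–20:00.
Freya ∩ Gita: 12:15–20:00.
Windows ≥ 45 min: 12:15–20:00.
Earliest such window starts at 12:15.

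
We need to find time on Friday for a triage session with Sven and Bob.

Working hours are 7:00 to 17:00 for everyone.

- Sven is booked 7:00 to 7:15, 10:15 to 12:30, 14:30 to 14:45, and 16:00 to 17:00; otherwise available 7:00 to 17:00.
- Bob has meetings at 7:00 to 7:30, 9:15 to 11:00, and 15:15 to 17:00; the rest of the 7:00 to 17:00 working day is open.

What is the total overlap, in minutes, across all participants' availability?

Sven free within 07:00–17:00: 07:15–10:15, 12:30–14:30, 14:45–16:00.
Bob free within 07:00–17:00: 07:30–09:15, 11:00–15:15.
Sven ∩ Bob: 07:30–09:15, 12:30–14:30, 14:45–15:15.
Total common minutes: 105 + 120 + 30 = 255.

255 minutes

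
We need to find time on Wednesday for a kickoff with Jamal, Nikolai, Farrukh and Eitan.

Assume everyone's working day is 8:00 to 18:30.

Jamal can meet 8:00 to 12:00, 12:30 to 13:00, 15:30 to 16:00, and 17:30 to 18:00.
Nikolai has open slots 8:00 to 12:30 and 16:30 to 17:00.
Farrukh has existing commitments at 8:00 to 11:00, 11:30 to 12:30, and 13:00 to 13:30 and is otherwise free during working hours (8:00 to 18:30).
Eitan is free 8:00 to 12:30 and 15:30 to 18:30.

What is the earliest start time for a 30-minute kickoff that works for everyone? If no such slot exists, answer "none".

Farrukh free within 08:00–18:30: 11:00–11:30, 12:30–13:00, 13:30–18:30.
Jamal ∩ Nikolai: 08:00–12:00.
Jamal ∩ Nikolai ∩ Farrukh: 11:00–11:30.
Jamal ∩ Nikolai ∩ Farrukh ∩ Eitan: 11:00–11:30.
Windows ≥ 30 min: 11:00–11:30.
Earliest such window starts at 11:00.

11:00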